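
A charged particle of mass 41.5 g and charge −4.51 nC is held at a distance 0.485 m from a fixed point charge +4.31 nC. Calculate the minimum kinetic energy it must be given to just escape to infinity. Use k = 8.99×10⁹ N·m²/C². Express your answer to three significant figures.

3.60×10⁻⁷ J

To just escape, total mechanical energy must reach zero at infinity: ½mv²_min + U = 0, so ½mv²_min = −U = |kQq|/r.
|U| = |kQq|/r = (8.99×10⁹ N·m²/C²)(4.31×10⁻⁹)(4.51×10⁻⁹)/(0.485) = 3.60×10⁻⁷ J.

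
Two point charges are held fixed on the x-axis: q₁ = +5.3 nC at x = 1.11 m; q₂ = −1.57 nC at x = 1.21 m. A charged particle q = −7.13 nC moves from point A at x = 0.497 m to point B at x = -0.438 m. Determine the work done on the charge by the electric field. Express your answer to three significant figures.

The work done by the electric force is W_field = −ΔU = −q(V_B − V_A) = q(V_A − V_B).
At A: distances to the source charges are 0.613 m, 0.713 m; V_A = Σ kqᵢ/rᵢ = 57.9 V.
At B: distances to the source charges are 1.55 m, 1.65 m; V_B = Σ kqᵢ/rᵢ = 22.2 V.
ΔV = V_B − V_A = -35.7 V.
W_field = −qΔV = −(-7.13×10⁻⁹ C)(-35.7 V) = -2.55×10⁻⁷ J.

-2.55×10⁻⁷ J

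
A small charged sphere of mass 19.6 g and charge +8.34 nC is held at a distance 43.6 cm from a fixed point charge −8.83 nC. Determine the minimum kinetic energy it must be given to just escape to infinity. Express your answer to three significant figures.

1.52×10⁻⁶ J

To just escape, total mechanical energy must reach zero at infinity: ½mv²_min + U = 0, so ½mv²_min = −U = |kQq|/r.
|U| = |kQq|/r = (8.99×10⁹ N·m²/C²)(8.83×10⁻⁹)(8.34×10⁻⁹)/(0.436) = 1.52×10⁻⁶ J.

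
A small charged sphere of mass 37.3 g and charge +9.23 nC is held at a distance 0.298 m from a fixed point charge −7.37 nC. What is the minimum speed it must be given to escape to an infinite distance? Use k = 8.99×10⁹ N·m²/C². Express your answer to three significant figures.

To just escape, total mechanical energy must reach zero at infinity: ½mv²_min + U = 0, so ½mv²_min = −U = |kQq|/r.
|U| = |kQq|/r = (8.99×10⁹ N·m²/C²)(7.37×10⁻⁹)(9.23×10⁻⁹)/(0.298) = 2.05×10⁻⁶ J.
v_min = √(2|U|/m) = √(2·2.05×10⁻⁶/0.0373) = 0.0105 m/s.

0.0105 m/s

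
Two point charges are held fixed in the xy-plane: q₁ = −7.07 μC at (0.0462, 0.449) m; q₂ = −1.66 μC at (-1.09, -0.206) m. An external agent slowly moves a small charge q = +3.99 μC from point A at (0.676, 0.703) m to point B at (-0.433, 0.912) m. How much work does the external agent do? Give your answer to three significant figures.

-0.0231 J

For quasistatic motion the external work equals the change in potential energy: W_ext = qΔV = q(V_B − V_A).
At A: distances to the source charges are 0.679 m, 1.99 m; V_A = Σ kqᵢ/rᵢ = -1.01×10⁵ V.
At B: distances to the source charges are 0.666 m, 1.30 m; V_B = Σ kqᵢ/rᵢ = -1.07×10⁵ V.
ΔV = V_B − V_A = -5790 V.
W_ext = qΔV = (3.99×10⁻⁶ C)(-5790 V) = -0.0231 J.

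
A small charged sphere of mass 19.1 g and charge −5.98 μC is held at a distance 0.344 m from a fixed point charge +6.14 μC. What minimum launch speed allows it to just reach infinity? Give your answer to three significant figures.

To just escape, total mechanical energy must reach zero at infinity: ½mv²_min + U = 0, so ½mv²_min = −U = |kQq|/r.
|U| = |kQq|/r = (8.99×10⁹ N·m²/C²)(6.14×10⁻⁶)(5.98×10⁻⁶)/(0.344) = 0.960 J.
v_min = √(2|U|/m) = √(2·0.960/0.0191) = 10.0 m/s.

10.0 m/s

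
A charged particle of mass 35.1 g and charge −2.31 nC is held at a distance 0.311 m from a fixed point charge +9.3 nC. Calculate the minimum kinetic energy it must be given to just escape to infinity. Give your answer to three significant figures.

To just escape, total mechanical energy must reach zero at infinity: ½mv²_min + U = 0, so ½mv²_min = −U = |kQq|/r.
|U| = |kQq|/r = (8.99×10⁹ N·m²/C²)(9.30×10⁻⁹)(2.31×10⁻⁹)/(0.311) = 6.21×10⁻⁷ J.

6.21×10⁻⁷ J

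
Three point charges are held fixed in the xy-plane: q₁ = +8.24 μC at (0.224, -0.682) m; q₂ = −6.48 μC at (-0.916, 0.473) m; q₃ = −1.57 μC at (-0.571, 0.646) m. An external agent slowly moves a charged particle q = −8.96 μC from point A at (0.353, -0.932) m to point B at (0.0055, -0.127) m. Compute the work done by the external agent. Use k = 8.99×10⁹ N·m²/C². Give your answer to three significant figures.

For quasistatic motion the external work equals the change in potential energy: W_ext = qΔV = q(V_B − V_A).
At A: distances to the source charges are 0.281 m, 1.89 m, 1.83 m; V_A = Σ kqᵢ/rᵢ = 2.25×10⁵ V.
At B: distances to the source charges are 0.596 m, 1.10 m, 0.964 m; V_B = Σ kqᵢ/rᵢ = 5.66×10⁴ V.
ΔV = V_B − V_A = -1.68×10⁵ V.
W_ext = qΔV = (-8.96×10⁻⁶ C)(-1.68×10⁵ V) = 1.51 J.

1.51 J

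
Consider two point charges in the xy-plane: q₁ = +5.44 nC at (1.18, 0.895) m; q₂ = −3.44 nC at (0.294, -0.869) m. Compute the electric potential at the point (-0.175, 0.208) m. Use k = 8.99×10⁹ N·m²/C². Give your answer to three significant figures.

The total potential is the scalar sum of each charge's contribution, V = Σ kqᵢ/rᵢ.
Distances from the field point to each charge: r₁ = 1.52 m, r₂ = 1.17 m.
V = k[(5.44×10⁻⁹)/(1.52) + (-3.44×10⁻⁹)/(1.17)] = 5.86 V.

5.86 V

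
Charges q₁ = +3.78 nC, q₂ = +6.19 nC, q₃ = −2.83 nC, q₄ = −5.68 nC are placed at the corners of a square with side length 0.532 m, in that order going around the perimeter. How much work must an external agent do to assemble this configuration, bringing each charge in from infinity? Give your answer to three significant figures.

-5.40×10⁻⁷ J

The work to assemble the configuration equals its total potential energy, U = Σ kqᵢqⱼ/rᵢⱼ over all pairs.
The four side pairs have separation 0.532 m and the two diagonal pairs 0.752 m.
Summing all 6 pair terms gives U = -5.40×10⁻⁷ J.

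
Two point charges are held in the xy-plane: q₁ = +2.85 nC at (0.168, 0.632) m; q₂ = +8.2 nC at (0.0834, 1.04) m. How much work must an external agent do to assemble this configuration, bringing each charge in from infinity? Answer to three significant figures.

The work to assemble the configuration equals its total potential energy, U = Σ kqᵢqⱼ/rᵢⱼ over all pairs.
Pair separations: r₁₂ = 0.417 m.
U = (5.04×10⁻⁷) = 5.04×10⁻⁷ J.

5.04×10⁻⁷ J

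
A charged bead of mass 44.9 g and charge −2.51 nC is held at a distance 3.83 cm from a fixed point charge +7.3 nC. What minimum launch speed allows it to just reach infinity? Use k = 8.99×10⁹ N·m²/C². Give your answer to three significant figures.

0.0138 m/s

To just escape, total mechanical energy must reach zero at infinity: ½mv²_min + U = 0, so ½mv²_min = −U = |kQq|/r.
|U| = |kQq|/r = (8.99×10⁹ N·m²/C²)(7.30×10⁻⁹)(2.51×10⁻⁹)/(0.0383) = 4.30×10⁻⁶ J.
v_min = √(2|U|/m) = √(2·4.30×10⁻⁶/0.0449) = 0.0138 m/s.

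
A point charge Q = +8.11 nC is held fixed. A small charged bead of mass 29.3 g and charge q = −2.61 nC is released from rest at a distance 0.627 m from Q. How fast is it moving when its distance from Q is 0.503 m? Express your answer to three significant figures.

Only the electrostatic force acts, so mechanical energy is conserved: ½mv² = U₁ − U₂ = kQq(1/r₁ − 1/r₂).
U₁ − U₂ = (8.99×10⁹ N·m²/C²)(8.11×10⁻⁹ C)(-2.61×10⁻⁹ C)(1/0.627 − 1/0.503) = 7.48×10⁻⁸ J.
v = √(2·7.48×10⁻⁸/0.0293) = 2.26×10⁻³ m/s.

2.26×10⁻³ m/s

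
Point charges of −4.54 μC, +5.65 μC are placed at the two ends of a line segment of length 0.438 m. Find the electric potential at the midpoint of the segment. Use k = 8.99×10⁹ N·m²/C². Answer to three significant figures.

Electric potential is a scalar, so the contributions from each charge add algebraically: V = Σ kqᵢ/rᵢ.
Each charge is 0.219 m from the midpoint.
V = k[(-4.54×10⁻⁶)/(0.219) + (5.65×10⁻⁶)/(0.219)] = 4.56×10⁴ V.

4.56×10⁴ V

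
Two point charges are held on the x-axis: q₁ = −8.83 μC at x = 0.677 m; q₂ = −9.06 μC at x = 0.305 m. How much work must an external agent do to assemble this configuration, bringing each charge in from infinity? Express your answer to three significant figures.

1.93 J

The assembly work is the sum of pairwise potential energies, U = Σ_{i<j} kqᵢqⱼ/rᵢⱼ.
Pair separations: r₁₂ = 0.372 m.
U = (1.93) = 1.93 J.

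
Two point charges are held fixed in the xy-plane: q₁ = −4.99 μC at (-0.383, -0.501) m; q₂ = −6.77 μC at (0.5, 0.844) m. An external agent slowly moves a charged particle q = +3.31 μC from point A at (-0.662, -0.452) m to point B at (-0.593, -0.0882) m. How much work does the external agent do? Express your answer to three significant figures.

0.179 J

For quasistatic motion the external work equals the change in potential energy: W_ext = qΔV = q(V_B − V_A).
At A: distances to the source charges are 0.283 m, 1.74 m; V_A = Σ kqᵢ/rᵢ = -1.93×10⁵ V.
At B: distances to the source charges are 0.463 m, 1.44 m; V_B = Σ kqᵢ/rᵢ = -1.39×10⁵ V.
ΔV = V_B − V_A = 5.41×10⁴ V.
W_ext = qΔV = (3.31×10⁻⁶ C)(5.41×10⁴ V) = 0.179 J.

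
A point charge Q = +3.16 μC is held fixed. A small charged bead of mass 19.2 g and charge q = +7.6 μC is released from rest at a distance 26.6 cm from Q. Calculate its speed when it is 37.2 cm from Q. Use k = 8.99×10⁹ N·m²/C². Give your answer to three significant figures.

4.91 m/s

Only the electrostatic force acts, so mechanical energy is conserved: ½mv² = U₁ − U₂ = kQq(1/r₁ − 1/r₂).
U₁ − U₂ = (8.99×10⁹ N·m²/C²)(3.16×10⁻⁶ C)(7.60×10⁻⁶ C)(1/0.266 − 1/0.372) = 0.231 J.
v = √(2·0.231/0.0192) = 4.91 m/s.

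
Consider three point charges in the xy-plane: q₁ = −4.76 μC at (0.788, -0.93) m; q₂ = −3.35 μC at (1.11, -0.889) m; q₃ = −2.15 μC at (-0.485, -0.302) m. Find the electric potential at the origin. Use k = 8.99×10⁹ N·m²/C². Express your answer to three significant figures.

Electric potential is a scalar, so the contributions from each charge add algebraically: V = Σ kqᵢ/rᵢ.
Distances from the field point to each charge: r₁ = 1.22 m, r₂ = 1.42 m, r₃ = 0.571 m.
V = k[(-4.76×10⁻⁶)/(1.22) + (-3.35×10⁻⁶)/(1.42) + (-2.15×10⁻⁶)/(0.571)] = -9.01×10⁴ V.

-9.01×10⁴ V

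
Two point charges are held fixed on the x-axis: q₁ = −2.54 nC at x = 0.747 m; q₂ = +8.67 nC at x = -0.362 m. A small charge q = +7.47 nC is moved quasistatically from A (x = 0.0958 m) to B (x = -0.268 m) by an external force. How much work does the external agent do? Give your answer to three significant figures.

For quasistatic motion the external work equals the change in potential energy: W_ext = qΔV = q(V_B − V_A).
At A: distances to the source charges are 0.651 m, 0.458 m; V_A = Σ kqᵢ/rᵢ = 135 V.
At B: distances to the source charges are 1.02 m, 0.0940 m; V_B = Σ kqᵢ/rᵢ = 807 V.
ΔV = V_B − V_A = 671 V.
W_ext = qΔV = (7.47×10⁻⁹ C)(671 V) = 5.02×10⁻⁶ J.

5.02×10⁻⁶ J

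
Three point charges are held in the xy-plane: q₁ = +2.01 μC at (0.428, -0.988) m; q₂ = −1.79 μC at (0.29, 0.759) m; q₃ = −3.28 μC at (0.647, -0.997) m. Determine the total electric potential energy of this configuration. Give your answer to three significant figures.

The assembly work is the sum of pairwise potential energies, U = Σ_{i<j} kqᵢqⱼ/rᵢⱼ.
Pair separations: r₁₂ = 1.75 m, r₁₃ = 0.219 m, r₂₃ = 1.79 m.
U = (-0.0185) + (-0.270) + (0.0295) = -0.259 J.

-0.259 J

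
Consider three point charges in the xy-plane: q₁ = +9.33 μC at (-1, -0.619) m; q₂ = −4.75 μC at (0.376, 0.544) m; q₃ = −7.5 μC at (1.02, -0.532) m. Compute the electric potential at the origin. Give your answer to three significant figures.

Electric potential is a scalar, so the contributions from each charge add algebraically: V = Σ kqᵢ/rᵢ.
Distances from the field point to each charge: r₁ = 1.18 m, r₂ = 0.661 m, r₃ = 1.15 m.
V = k[(9.33×10⁻⁶)/(1.18) + (-4.75×10⁻⁶)/(0.661) + (-7.50×10⁻⁶)/(1.15)] = -5.19×10⁴ V.

-5.19×10⁴ V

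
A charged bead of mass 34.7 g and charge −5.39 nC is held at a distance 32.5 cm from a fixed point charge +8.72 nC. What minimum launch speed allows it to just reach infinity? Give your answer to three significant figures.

8.66×10⁻³ m/s

To just escape, total mechanical energy must reach zero at infinity: ½mv²_min + U = 0, so ½mv²_min = −U = |kQq|/r.
|U| = |kQq|/r = (8.99×10⁹ N·m²/C²)(8.72×10⁻⁹)(5.39×10⁻⁹)/(0.325) = 1.30×10⁻⁶ J.
v_min = √(2|U|/m) = √(2·1.30×10⁻⁶/0.0347) = 8.66×10⁻³ m/s.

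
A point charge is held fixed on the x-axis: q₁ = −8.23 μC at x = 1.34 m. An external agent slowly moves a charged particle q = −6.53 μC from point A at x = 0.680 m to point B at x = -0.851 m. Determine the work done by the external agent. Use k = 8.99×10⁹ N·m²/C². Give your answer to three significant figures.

For quasistatic motion the external work equals the change in potential energy: W_ext = qΔV = q(V_B − V_A).
At A: distance to the source charge is 0.660 m; V_A = kq₁/r = -1.12×10⁵ V.
At B: distance to the source charge is 2.19 m; V_B = kq₁/r = -3.38×10⁴ V.
ΔV = V_B − V_A = 7.83×10⁴ V.
W_ext = qΔV = (-6.53×10⁻⁶ C)(7.83×10⁴ V) = -0.512 J.

-0.512 J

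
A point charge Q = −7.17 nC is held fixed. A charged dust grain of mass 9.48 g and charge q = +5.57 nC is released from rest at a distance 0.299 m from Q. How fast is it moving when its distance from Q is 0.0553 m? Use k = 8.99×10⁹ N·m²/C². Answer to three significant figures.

Only the electrostatic force acts, so mechanical energy is conserved: ½mv² = U₁ − U₂ = kQq(1/r₁ − 1/r₂).
U₁ − U₂ = (8.99×10⁹ N·m²/C²)(-7.17×10⁻⁹ C)(5.57×10⁻⁹ C)(1/0.299 − 1/0.0553) = 5.29×10⁻⁶ J.
v = √(2·5.29×10⁻⁶/9.48×10⁻³) = 0.0334 m/s.

0.0334 m/s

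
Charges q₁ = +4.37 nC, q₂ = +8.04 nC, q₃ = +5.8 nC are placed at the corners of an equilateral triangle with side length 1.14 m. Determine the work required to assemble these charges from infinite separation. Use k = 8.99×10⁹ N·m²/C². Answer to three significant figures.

The work to assemble the configuration equals its total potential energy, U = Σ kqᵢqⱼ/rᵢⱼ over all pairs.
All three pair separations equal the side length, 1.14 m.
U = (2.77×10⁻⁷) + (2.00×10⁻⁷) + (3.68×10⁻⁷) = 8.45×10⁻⁷ J.

8.45×10⁻⁷ J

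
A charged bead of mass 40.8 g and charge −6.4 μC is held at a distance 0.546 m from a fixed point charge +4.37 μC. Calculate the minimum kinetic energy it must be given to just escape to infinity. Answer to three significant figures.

To just escape, total mechanical energy must reach zero at infinity: ½mv²_min + U = 0, so ½mv²_min = −U = |kQq|/r.
|U| = |kQq|/r = (8.99×10⁹ N·m²/C²)(4.37×10⁻⁶)(6.40×10⁻⁶)/(0.546) = 0.460 J.

0.460 J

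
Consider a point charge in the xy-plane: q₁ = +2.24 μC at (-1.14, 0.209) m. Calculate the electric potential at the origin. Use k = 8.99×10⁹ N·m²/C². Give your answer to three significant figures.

1.74×10⁴ V

Electric potential is a scalar, so the contributions from each charge add algebraically: V = Σ kqᵢ/rᵢ.
Distances from the field point to each charge: r₁ = 1.16 m.
V = k[(2.24×10⁻⁶)/(1.16)] = 1.74×10⁴ V.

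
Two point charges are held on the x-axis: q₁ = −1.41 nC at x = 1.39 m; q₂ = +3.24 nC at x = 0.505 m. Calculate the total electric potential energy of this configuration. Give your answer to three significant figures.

The assembly work is the sum of pairwise potential energies, U = Σ_{i<j} kqᵢqⱼ/rᵢⱼ.
Pair separations: r₁₂ = 0.885 m.
U = (-4.64×10⁻⁸) = -4.64×10⁻⁸ J.

-4.64×10⁻⁸ J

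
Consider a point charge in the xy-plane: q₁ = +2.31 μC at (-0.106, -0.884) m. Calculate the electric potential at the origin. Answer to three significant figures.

2.33×10⁴ V

Electric potential is a scalar, so the contributions from each charge add algebraically: V = Σ kqᵢ/rᵢ.
Distances from the field point to each charge: r₁ = 0.890 m.
V = k[(2.31×10⁻⁶)/(0.890)] = 2.33×10⁴ V.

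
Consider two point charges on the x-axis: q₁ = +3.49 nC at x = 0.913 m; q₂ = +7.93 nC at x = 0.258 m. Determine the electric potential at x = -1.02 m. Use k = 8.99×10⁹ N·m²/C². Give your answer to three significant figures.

The total potential is the scalar sum of each charge's contribution, V = Σ kqᵢ/rᵢ.
Distances from the field point to each charge: r₁ = 1.93 m, r₂ = 1.28 m.
V = k[(3.49×10⁻⁹)/(1.93) + (7.93×10⁻⁹)/(1.28)] = 72.0 V.

72.0 V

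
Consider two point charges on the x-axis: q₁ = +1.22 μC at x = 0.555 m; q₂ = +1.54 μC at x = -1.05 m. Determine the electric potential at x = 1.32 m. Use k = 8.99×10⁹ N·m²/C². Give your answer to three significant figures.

2.02×10⁴ V

The total potential is the scalar sum of each charge's contribution, V = Σ kqᵢ/rᵢ.
Distances from the field point to each charge: r₁ = 0.765 m, r₂ = 2.37 m.
V = k[(1.22×10⁻⁶)/(0.765) + (1.54×10⁻⁶)/(2.37)] = 2.02×10⁴ V.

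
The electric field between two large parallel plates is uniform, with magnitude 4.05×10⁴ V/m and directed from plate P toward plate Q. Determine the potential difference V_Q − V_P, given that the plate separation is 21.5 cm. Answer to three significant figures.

In a uniform field, potential decreases in the direction of E: ΔV = −E·d for a displacement d parallel to E.
Going from P to Q is a displacement of 21.5 cm along the field, so V_Q − V_P = −Ed = -8710 V.

-8710 V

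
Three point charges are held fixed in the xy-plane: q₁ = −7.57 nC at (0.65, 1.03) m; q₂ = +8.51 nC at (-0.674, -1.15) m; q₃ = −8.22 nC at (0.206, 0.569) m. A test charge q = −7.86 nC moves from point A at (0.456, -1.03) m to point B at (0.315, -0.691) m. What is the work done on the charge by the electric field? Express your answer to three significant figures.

-1.25×10⁻⁷ J

The work done by the electric force is W_field = −ΔU = −q(V_B − V_A) = q(V_A − V_B).
At A: distances to the source charges are 2.07 m, 1.14 m, 1.62 m; V_A = Σ kqᵢ/rᵢ = -11.2 V.
At B: distances to the source charges are 1.75 m, 1.09 m, 1.26 m; V_B = Σ kqᵢ/rᵢ = -27.1 V.
ΔV = V_B − V_A = -15.9 V.
W_field = −qΔV = −(-7.86×10⁻⁹ C)(-15.9 V) = -1.25×10⁻⁷ J.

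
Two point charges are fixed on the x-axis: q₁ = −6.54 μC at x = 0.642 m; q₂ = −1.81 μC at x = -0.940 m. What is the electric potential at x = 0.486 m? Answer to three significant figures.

The total potential is the scalar sum of each charge's contribution, V = Σ kqᵢ/rᵢ.
Distances from the field point to each charge: r₁ = 0.156 m, r₂ = 1.43 m.
V = k[(-6.54×10⁻⁶)/(0.156) + (-1.81×10⁻⁶)/(1.43)] = -3.88×10⁵ V.

-3.88×10⁵ V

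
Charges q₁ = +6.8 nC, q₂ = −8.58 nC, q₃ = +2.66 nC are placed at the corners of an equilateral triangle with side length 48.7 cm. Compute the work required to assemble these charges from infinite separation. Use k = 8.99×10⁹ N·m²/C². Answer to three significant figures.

The assembly work is the sum of pairwise potential energies, U = Σ_{i<j} kqᵢqⱼ/rᵢⱼ.
All three pair separations equal the side length, 0.487 m.
U = (-1.08×10⁻⁶) + (3.34×10⁻⁷) + (-4.21×10⁻⁷) = -1.16×10⁻⁶ J.

-1.16×10⁻⁶ J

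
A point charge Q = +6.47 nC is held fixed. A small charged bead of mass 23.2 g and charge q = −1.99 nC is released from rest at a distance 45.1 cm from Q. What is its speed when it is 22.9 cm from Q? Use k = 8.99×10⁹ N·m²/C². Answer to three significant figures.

4.63×10⁻³ m/s

Only the electrostatic force acts, so mechanical energy is conserved: ½mv² = U₁ − U₂ = kQq(1/r₁ − 1/r₂).
U₁ − U₂ = (8.99×10⁹ N·m²/C²)(6.47×10⁻⁹ C)(-1.99×10⁻⁹ C)(1/0.451 − 1/0.229) = 2.49×10⁻⁷ J.
v = √(2·2.49×10⁻⁷/0.0232) = 4.63×10⁻³ m/s.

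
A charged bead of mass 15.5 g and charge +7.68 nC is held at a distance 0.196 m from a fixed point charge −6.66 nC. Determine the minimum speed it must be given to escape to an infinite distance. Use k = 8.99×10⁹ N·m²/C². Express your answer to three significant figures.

0.0174 m/s

To just escape, total mechanical energy must reach zero at infinity: ½mv²_min + U = 0, so ½mv²_min = −U = |kQq|/r.
|U| = |kQq|/r = (8.99×10⁹ N·m²/C²)(6.66×10⁻⁹)(7.68×10⁻⁹)/(0.196) = 2.35×10⁻⁶ J.
v_min = √(2|U|/m) = √(2·2.35×10⁻⁶/0.0155) = 0.0174 m/s.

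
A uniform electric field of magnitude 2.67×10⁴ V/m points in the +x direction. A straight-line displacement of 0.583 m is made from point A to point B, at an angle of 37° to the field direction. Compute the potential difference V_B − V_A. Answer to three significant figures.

Only the component of displacement along E changes the potential: ΔV = −E·d·cosθ.
ΔV = −(2.67×10⁴ V/m)(0.583 m)cos37° = -1.24×10⁴ V.

-1.24×10⁴ V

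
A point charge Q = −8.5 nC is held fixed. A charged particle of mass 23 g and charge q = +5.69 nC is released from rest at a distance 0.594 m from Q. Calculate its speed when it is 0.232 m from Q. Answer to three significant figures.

Only the electrostatic force acts, so mechanical energy is conserved: ½mv² = U₁ − U₂ = kQq(1/r₁ − 1/r₂).
U₁ − U₂ = (8.99×10⁹ N·m²/C²)(-8.50×10⁻⁹ C)(5.69×10⁻⁹ C)(1/0.594 − 1/0.232) = 1.14×10⁻⁶ J.
v = √(2·1.14×10⁻⁶/0.0230) = 9.97×10⁻³ m/s.

9.97×10⁻³ m/s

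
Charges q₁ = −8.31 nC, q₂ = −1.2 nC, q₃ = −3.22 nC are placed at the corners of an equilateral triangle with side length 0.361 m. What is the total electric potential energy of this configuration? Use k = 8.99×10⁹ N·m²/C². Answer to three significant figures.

1.01×10⁻⁶ J

The work to assemble the configuration equals its total potential energy, U = Σ kqᵢqⱼ/rᵢⱼ over all pairs.
All three pair separations equal the side length, 0.361 m.
U = (2.48×10⁻⁷) + (6.66×10⁻⁷) + (9.62×10⁻⁸) = 1.01×10⁻⁶ J.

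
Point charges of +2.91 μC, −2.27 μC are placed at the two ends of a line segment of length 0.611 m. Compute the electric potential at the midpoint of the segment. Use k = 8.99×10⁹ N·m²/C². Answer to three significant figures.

Electric potential is a scalar, so the contributions from each charge add algebraically: V = Σ kqᵢ/rᵢ.
Each charge is 0.305 m from the midpoint.
V = k[(2.91×10⁻⁶)/(0.305) + (-2.27×10⁻⁶)/(0.305)] = 1.88×10⁴ V.

1.88×10⁴ V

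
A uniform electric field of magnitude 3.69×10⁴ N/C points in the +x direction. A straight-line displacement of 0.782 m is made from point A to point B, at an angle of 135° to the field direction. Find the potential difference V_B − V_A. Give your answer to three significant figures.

Only the component of displacement along E changes the potential: ΔV = −E·d·cosθ.
ΔV = −(3.69×10⁴ V/m)(0.782 m)cos135° = 2.04×10⁴ V.

2.04×10⁴ V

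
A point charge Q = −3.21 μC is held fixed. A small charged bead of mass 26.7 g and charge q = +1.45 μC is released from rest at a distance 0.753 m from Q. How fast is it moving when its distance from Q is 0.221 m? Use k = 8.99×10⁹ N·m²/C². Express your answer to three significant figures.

Only the electrostatic force acts, so mechanical energy is conserved: ½mv² = U₁ − U₂ = kQq(1/r₁ − 1/r₂).
U₁ − U₂ = (8.99×10⁹ N·m²/C²)(-3.21×10⁻⁶ C)(1.45×10⁻⁶ C)(1/0.753 − 1/0.221) = 0.134 J.
v = √(2·0.134/0.0267) = 3.17 m/s.

3.17 m/s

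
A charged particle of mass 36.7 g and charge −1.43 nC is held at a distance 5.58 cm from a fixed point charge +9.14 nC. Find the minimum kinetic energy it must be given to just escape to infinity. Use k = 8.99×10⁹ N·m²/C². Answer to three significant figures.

To just escape, total mechanical energy must reach zero at infinity: ½mv²_min + U = 0, so ½mv²_min = −U = |kQq|/r.
|U| = |kQq|/r = (8.99×10⁹ N·m²/C²)(9.14×10⁻⁹)(1.43×10⁻⁹)/(0.0558) = 2.11×10⁻⁶ J.

2.11×10⁻⁶ J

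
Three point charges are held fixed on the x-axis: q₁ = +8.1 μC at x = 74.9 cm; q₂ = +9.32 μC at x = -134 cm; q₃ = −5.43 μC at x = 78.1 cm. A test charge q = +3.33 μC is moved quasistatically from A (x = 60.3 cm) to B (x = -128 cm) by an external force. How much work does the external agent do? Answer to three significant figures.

3.80 J

For quasistatic motion the external work equals the change in potential energy: W_ext = qΔV = q(V_B − V_A).
At A: distances to the source charges are 0.146 m, 1.94 m, 0.178 m; V_A = Σ kqᵢ/rᵢ = 2.68×10⁵ V.
At B: distances to the source charges are 2.03 m, 0.0600 m, 2.06 m; V_B = Σ kqᵢ/rᵢ = 1.41×10⁶ V.
ΔV = V_B − V_A = 1.14×10⁶ V.
W_ext = qΔV = (3.33×10⁻⁶ C)(1.14×10⁶ V) = 3.80 J.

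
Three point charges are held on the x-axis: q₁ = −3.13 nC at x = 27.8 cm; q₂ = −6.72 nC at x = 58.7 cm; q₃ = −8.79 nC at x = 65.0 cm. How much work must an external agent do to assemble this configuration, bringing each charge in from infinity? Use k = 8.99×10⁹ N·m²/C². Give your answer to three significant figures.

The assembly work is the sum of pairwise potential energies, U = Σ_{i<j} kqᵢqⱼ/rᵢⱼ.
Pair separations: r₁₂ = 0.309 m, r₁₃ = 0.372 m, r₂₃ = 0.0630 m.
U = (6.12×10⁻⁷) + (6.65×10⁻⁷) + (8.43×10⁻⁶) = 9.71×10⁻⁶ J.

9.71×10⁻⁶ J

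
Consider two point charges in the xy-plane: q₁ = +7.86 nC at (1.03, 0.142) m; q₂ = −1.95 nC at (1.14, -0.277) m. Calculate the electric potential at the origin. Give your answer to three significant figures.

The total potential is the scalar sum of each charge's contribution, V = Σ kqᵢ/rᵢ.
Distances from the field point to each charge: r₁ = 1.04 m, r₂ = 1.17 m.
V = k[(7.86×10⁻⁹)/(1.04) + (-1.95×10⁻⁹)/(1.17)] = 53.0 V.

53.0 V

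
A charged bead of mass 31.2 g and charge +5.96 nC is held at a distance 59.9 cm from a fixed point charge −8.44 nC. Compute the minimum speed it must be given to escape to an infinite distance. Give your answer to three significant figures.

6.96×10⁻³ m/s

To just escape, total mechanical energy must reach zero at infinity: ½mv²_min + U = 0, so ½mv²_min = −U = |kQq|/r.
|U| = |kQq|/r = (8.99×10⁹ N·m²/C²)(8.44×10⁻⁹)(5.96×10⁻⁹)/(0.599) = 7.55×10⁻⁷ J.
v_min = √(2|U|/m) = √(2·7.55×10⁻⁷/0.0312) = 6.96×10⁻³ m/s.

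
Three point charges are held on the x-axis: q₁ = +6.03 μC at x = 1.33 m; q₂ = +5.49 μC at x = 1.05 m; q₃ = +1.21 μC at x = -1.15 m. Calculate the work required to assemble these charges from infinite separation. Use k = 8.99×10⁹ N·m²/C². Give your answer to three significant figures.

1.12 J

The assembly work is the sum of pairwise potential energies, U = Σ_{i<j} kqᵢqⱼ/rᵢⱼ.
Pair separations: r₁₂ = 0.280 m, r₁₃ = 2.48 m, r₂₃ = 2.20 m.
U = (1.06) + (0.0264) + (0.0271) = 1.12 J.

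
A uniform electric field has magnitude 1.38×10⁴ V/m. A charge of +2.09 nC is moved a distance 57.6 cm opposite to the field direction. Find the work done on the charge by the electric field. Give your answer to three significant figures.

The potential change for a displacement 57.6 cm opposite to the field direction is ΔV = +Ed = 7950 V.
W_field = −qΔV = -1.66×10⁻⁵ J.

-1.66×10⁻⁵ J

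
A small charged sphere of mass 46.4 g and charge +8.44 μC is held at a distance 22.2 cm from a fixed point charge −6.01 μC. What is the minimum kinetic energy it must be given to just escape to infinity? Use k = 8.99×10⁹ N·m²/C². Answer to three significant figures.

To just escape, total mechanical energy must reach zero at infinity: ½mv²_min + U = 0, so ½mv²_min = −U = |kQq|/r.
|U| = |kQq|/r = (8.99×10⁹ N·m²/C²)(6.01×10⁻⁶)(8.44×10⁻⁶)/(0.222) = 2.05 J.

2.05 J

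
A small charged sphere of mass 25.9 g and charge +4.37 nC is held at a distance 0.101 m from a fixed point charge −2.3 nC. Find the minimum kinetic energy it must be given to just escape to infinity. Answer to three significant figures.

8.95×10⁻⁷ J

To just escape, total mechanical energy must reach zero at infinity: ½mv²_min + U = 0, so ½mv²_min = −U = |kQq|/r.
|U| = |kQq|/r = (8.99×10⁹ N·m²/C²)(2.30×10⁻⁹)(4.37×10⁻⁹)/(0.101) = 8.95×10⁻⁷ J.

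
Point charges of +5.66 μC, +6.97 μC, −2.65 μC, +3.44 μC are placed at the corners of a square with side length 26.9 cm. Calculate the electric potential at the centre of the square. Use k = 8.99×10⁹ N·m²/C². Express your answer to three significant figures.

The total potential is the scalar sum of each charge's contribution, V = Σ kqᵢ/rᵢ.
The distance from each corner to the centre is a√2/2 = 0.190 m.
V = k[(5.66×10⁻⁶)/(0.190) + (6.97×10⁻⁶)/(0.190) + (-2.65×10⁻⁶)/(0.190) + (3.44×10⁻⁶)/(0.190)] = 6.34×10⁵ V.

6.34×10⁵ V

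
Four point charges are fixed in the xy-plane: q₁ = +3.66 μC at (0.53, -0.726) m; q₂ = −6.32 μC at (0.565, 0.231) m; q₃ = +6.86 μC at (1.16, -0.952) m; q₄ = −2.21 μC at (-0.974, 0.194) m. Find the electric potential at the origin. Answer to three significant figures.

-3.54×10⁴ V

The total potential is the scalar sum of each charge's contribution, V = Σ kqᵢ/rᵢ.
Distances from the field point to each charge: r₁ = 0.899 m, r₂ = 0.610 m, r₃ = 1.50 m, r₄ = 0.993 m.
V = k[(3.66×10⁻⁶)/(0.899) + (-6.32×10⁻⁶)/(0.610) + (6.86×10⁻⁶)/(1.50) + (-2.21×10⁻⁶)/(0.993)] = -3.54×10⁴ V.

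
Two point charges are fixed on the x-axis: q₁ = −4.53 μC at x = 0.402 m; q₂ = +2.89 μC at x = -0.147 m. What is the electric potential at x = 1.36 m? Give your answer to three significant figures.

Electric potential is a scalar, so the contributions from each charge add algebraically: V = Σ kqᵢ/rᵢ.
Distances from the field point to each charge: r₁ = 0.958 m, r₂ = 1.51 m.
V = k[(-4.53×10⁻⁶)/(0.958) + (2.89×10⁻⁶)/(1.51)] = -2.53×10⁴ V.

-2.53×10⁴ V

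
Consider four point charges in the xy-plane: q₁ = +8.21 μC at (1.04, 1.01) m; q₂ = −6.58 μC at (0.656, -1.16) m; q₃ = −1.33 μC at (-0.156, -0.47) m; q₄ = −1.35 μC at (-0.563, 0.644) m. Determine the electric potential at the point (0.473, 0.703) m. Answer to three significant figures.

Electric potential is a scalar, so the contributions from each charge add algebraically: V = Σ kqᵢ/rᵢ.
Distances from the field point to each charge: r₁ = 0.645 m, r₂ = 1.87 m, r₃ = 1.33 m, r₄ = 1.04 m.
V = k[(8.21×10⁻⁶)/(0.645) + (-6.58×10⁻⁶)/(1.87) + (-1.33×10⁻⁶)/(1.33) + (-1.35×10⁻⁶)/(1.04)] = 6.22×10⁴ V.

6.22×10⁴ V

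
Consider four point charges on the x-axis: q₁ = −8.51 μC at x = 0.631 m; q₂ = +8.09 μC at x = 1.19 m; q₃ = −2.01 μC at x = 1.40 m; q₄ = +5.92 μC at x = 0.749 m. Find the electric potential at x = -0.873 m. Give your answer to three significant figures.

9250 V

Electric potential is a scalar, so the contributions from each charge add algebraically: V = Σ kqᵢ/rᵢ.
Distances from the field point to each charge: r₁ = 1.50 m, r₂ = 2.06 m, r₃ = 2.27 m, r₄ = 1.62 m.
V = k[(-8.51×10⁻⁶)/(1.50) + (8.09×10⁻⁶)/(2.06) + (-2.01×10⁻⁶)/(2.27) + (5.92×10⁻⁶)/(1.62)] = 9250 V.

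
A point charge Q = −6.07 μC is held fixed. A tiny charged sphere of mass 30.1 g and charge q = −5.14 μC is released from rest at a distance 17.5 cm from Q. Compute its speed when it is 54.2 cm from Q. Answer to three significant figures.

8.49 m/s

Only the electrostatic force acts, so mechanical energy is conserved: ½mv² = U₁ − U₂ = kQq(1/r₁ − 1/r₂).
U₁ − U₂ = (8.99×10⁹ N·m²/C²)(-6.07×10⁻⁶ C)(-5.14×10⁻⁶ C)(1/0.175 − 1/0.542) = 1.09 J.
v = √(2·1.09/0.0301) = 8.49 m/s.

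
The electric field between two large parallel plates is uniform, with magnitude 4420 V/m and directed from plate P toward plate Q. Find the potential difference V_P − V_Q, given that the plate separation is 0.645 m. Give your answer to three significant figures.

2850 V

In a uniform field, potential decreases in the direction of E: ΔV = −E·d for a displacement d parallel to E.
Going from Q to P is a displacement of 0.645 m opposite to the field, so V_P − V_Q = +Ed = 2850 V.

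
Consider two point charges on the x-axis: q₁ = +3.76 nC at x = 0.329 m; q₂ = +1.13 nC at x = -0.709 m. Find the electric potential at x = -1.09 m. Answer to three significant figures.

Electric potential is a scalar, so the contributions from each charge add algebraically: V = Σ kqᵢ/rᵢ.
Distances from the field point to each charge: r₁ = 1.42 m, r₂ = 0.381 m.
V = k[(3.76×10⁻⁹)/(1.42) + (1.13×10⁻⁹)/(0.381)] = 50.5 V.

50.5 V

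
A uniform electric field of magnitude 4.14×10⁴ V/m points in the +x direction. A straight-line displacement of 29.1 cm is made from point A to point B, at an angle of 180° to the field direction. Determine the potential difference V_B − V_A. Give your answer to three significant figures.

1.20×10⁴ V

Only the component of displacement along E changes the potential: ΔV = −E·d·cosθ.
ΔV = −(4.14×10⁴ V/m)(0.291 m)cos180° = 1.20×10⁴ V.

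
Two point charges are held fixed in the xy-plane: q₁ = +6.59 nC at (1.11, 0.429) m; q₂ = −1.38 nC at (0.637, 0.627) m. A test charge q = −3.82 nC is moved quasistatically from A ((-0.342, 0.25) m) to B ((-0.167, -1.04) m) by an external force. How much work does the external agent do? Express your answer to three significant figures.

For quasistatic motion the external work equals the change in potential energy: W_ext = qΔV = q(V_B − V_A).
At A: distances to the source charges are 1.46 m, 1.05 m; V_A = Σ kqᵢ/rᵢ = 28.7 V.
At B: distances to the source charges are 1.95 m, 1.85 m; V_B = Σ kqᵢ/rᵢ = 23.7 V.
ΔV = V_B − V_A = -4.94 V.
W_ext = qΔV = (-3.82×10⁻⁹ C)(-4.94 V) = 1.89×10⁻⁸ J.

1.89×10⁻⁸ J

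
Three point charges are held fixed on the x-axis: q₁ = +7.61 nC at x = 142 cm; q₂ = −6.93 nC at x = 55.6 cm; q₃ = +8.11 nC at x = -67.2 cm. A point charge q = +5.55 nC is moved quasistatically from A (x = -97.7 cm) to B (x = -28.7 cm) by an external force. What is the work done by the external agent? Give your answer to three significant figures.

-3.96×10⁻⁷ J

For quasistatic motion the external work equals the change in potential energy: W_ext = qΔV = q(V_B − V_A).
At A: distances to the source charges are 2.40 m, 1.53 m, 0.305 m; V_A = Σ kqᵢ/rᵢ = 227 V.
At B: distances to the source charges are 1.71 m, 0.843 m, 0.385 m; V_B = Σ kqᵢ/rᵢ = 156 V.
ΔV = V_B − V_A = -71.4 V.
W_ext = qΔV = (5.55×10⁻⁹ C)(-71.4 V) = -3.96×10⁻⁷ J.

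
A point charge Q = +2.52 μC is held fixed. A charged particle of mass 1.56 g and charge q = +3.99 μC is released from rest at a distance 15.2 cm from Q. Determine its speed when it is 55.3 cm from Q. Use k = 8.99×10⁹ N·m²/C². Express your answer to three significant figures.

23.5 m/s

Only the electrostatic force acts, so mechanical energy is conserved: ½mv² = U₁ − U₂ = kQq(1/r₁ − 1/r₂).
U₁ − U₂ = (8.99×10⁹ N·m²/C²)(2.52×10⁻⁶ C)(3.99×10⁻⁶ C)(1/0.152 − 1/0.553) = 0.431 J.
v = √(2·0.431/1.56×10⁻³) = 23.5 m/s.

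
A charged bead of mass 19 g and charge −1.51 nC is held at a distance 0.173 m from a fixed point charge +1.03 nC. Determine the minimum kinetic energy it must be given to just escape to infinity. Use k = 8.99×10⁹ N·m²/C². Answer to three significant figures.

8.08×10⁻⁸ J

To just escape, total mechanical energy must reach zero at infinity: ½mv²_min + U = 0, so ½mv²_min = −U = |kQq|/r.
|U| = |kQq|/r = (8.99×10⁹ N·m²/C²)(1.03×10⁻⁹)(1.51×10⁻⁹)/(0.173) = 8.08×10⁻⁸ J.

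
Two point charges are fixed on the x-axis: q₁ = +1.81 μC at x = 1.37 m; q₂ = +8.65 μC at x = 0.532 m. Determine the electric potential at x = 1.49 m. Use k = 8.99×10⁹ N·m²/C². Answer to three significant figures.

The total potential is the scalar sum of each charge's contribution, V = Σ kqᵢ/rᵢ.
Distances from the field point to each charge: r₁ = 0.120 m, r₂ = 0.958 m.
V = k[(1.81×10⁻⁶)/(0.120) + (8.65×10⁻⁶)/(0.958)] = 2.17×10⁵ V.

2.17×10⁵ V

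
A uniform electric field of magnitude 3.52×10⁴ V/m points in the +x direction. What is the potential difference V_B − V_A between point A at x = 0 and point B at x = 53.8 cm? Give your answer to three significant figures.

In a uniform field, potential decreases in the direction of E: V_B − V_A = −E·Δx.
V_B − V_A = −(3.52×10⁴ V/m)(0.538 m) = -1.89×10⁴ V.

-1.89×10⁴ V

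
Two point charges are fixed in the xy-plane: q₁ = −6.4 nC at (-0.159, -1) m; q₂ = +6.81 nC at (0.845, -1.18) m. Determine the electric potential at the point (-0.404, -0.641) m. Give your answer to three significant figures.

-87.4 V

The total potential is the scalar sum of each charge's contribution, V = Σ kqᵢ/rᵢ.
Distances from the field point to each charge: r₁ = 0.435 m, r₂ = 1.36 m.
V = k[(-6.40×10⁻⁹)/(0.435) + (6.81×10⁻⁹)/(1.36)] = -87.4 V.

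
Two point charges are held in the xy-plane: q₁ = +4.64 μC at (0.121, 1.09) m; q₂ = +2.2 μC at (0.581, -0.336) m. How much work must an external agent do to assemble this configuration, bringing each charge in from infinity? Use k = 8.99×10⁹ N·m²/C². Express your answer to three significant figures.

0.0612 J

The assembly work is the sum of pairwise potential energies, U = Σ_{i<j} kqᵢqⱼ/rᵢⱼ.
Pair separations: r₁₂ = 1.50 m.
U = (0.0612) = 0.0612 J.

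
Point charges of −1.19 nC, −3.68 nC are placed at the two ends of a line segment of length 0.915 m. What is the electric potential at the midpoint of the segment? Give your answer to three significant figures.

Electric potential is a scalar, so the contributions from each charge add algebraically: V = Σ kqᵢ/rᵢ.
Each charge is 0.458 m from the midpoint.
V = k[(-1.19×10⁻⁹)/(0.458) + (-3.68×10⁻⁹)/(0.458)] = -95.7 V.

-95.7 V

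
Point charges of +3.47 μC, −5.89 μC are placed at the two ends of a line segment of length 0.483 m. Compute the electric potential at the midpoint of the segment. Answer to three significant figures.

-9.01×10⁴ V

The total potential is the scalar sum of each charge's contribution, V = Σ kqᵢ/rᵢ.
Each charge is 0.241 m from the midpoint.
V = k[(3.47×10⁻⁶)/(0.241) + (-5.89×10⁻⁶)/(0.241)] = -9.01×10⁴ V.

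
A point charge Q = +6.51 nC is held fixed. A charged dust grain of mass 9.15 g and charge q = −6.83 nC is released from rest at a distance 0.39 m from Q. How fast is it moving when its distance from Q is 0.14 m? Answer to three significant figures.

0.0200 m/s

Only the electrostatic force acts, so mechanical energy is conserved: ½mv² = U₁ − U₂ = kQq(1/r₁ − 1/r₂).
U₁ − U₂ = (8.99×10⁹ N·m²/C²)(6.51×10⁻⁹ C)(-6.83×10⁻⁹ C)(1/0.390 − 1/0.140) = 1.83×10⁻⁶ J.
v = √(2·1.83×10⁻⁶/9.15×10⁻³) = 0.0200 m/s.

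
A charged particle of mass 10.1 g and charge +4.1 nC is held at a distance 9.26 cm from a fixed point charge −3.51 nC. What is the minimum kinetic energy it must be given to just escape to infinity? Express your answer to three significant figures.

1.40×10⁻⁶ J

To just escape, total mechanical energy must reach zero at infinity: ½mv²_min + U = 0, so ½mv²_min = −U = |kQq|/r.
|U| = |kQq|/r = (8.99×10⁹ N·m²/C²)(3.51×10⁻⁹)(4.10×10⁻⁹)/(0.0926) = 1.40×10⁻⁶ J.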